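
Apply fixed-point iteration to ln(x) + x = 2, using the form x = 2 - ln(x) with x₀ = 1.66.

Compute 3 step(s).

Equation: ln(x) + x = 2
Fixed-point form: x = 2 - ln(x)
x₀ = 1.66

x_1 = g(1.660000) = 1.493182
x_2 = g(1.493182) = 1.599090
x_3 = g(1.599090) = 1.530565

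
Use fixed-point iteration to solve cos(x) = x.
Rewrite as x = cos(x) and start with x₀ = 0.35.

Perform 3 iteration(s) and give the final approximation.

Equation: cos(x) = x
Fixed-point form: x = cos(x)
x₀ = 0.35

x_1 = g(0.350000) = 0.939373
x_2 = g(0.939373) = 0.590294
x_3 = g(0.590294) = 0.830777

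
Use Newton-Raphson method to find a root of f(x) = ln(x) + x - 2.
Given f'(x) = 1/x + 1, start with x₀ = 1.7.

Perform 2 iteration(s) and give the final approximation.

f(x) = ln(x) + x - 2
f'(x) = 1/x + 1
x₀ = 1.7

Newton-Raphson formula: x_{n+1} = x_n - f(x_n)/f'(x_n)

Iteration 1:
  f(1.700000) = 0.230628
  f'(1.700000) = 1.588235
  x_1 = 1.700000 - 0.230628/1.588235 = 1.554790
Iteration 2:
  f(1.554790) = -0.003870
  f'(1.554790) = 1.643174
  x_2 = 1.554790 - (-0.003870)/1.643174 = 1.557145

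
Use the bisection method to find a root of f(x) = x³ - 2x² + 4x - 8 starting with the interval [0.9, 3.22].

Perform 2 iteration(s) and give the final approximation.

f(x) = x³ - 2x² + 4x - 8
Initial interval: [0.9, 3.22]

Iteration 1:
  c_1 = (0.900000 + 3.220000)/2 = 2.060000
  f(c_1) = f(2.060000) = 0.494616
  f(a) × f(c) < 0, new interval: [0.900000, 2.060000]
Iteration 2:
  c_2 = (0.900000 + 2.060000)/2 = 1.480000
  f(c_2) = f(1.480000) = -3.219008
  f(a) × f(c) ≥ 0, new interval: [1.480000, 2.060000]

After 2 iteration(s), the approximation is c_2 = 1.480000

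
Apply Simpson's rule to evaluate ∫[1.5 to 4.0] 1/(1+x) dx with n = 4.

f(x) = 1/(1+x)
a = 1.5, b = 4.0, n = 4
h = (b - a)/n = 0.625000

Simpson's rule: (h/3)[f(x₀) + 4f(x₁) + 2f(x₂) + ... + f(xₙ)]

x_0 = 1.5000, f(x_0) = 0.400000, coefficient = 1
x_1 = 2.1250, f(x_1) = 0.320000, coefficient = 4
x_2 = 2.7500, f(x_2) = 0.266667, coefficient = 2
x_3 = 3.3750, f(x_3) = 0.228571, coefficient = 4
x_4 = 4.0000, f(x_4) = 0.200000, coefficient = 1

I ≈ (0.625000/3) × 3.327619 = 0.693254
Exact value: 0.693147
Error: 0.000107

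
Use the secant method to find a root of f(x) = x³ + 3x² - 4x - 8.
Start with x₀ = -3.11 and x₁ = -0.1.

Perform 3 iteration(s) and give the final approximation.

f(x) = x³ + 3x² - 4x - 8
x₀ = -3.11, x₁ = -0.1

Secant formula: x_{n+1} = x_n - f(x_n)(x_n - x_{n-1})/(f(x_n) - f(x_{n-1}))

Iteration 1:
  f(-3.110000) = 3.376069
  f(-0.100000) = -7.571000
  x_2 = -0.100000 - (-7.571000)×(-0.100000 - (-3.110000))/(-7.571000 - 3.376069)
       = -2.181718
Iteration 2:
  f(-0.100000) = -7.571000
  f(-2.181718) = 4.621807
  x_3 = -2.181718 - 4.621807×(-2.181718 - (-0.100000))/(4.621807 - (-7.571000))
       = -1.392622
Iteration 3:
  f(-2.181718) = 4.621807
  f(-1.392622) = 0.687828
  x_4 = -1.392622 - 0.687828×(-1.392622 - (-2.181718))/(0.687828 - 4.621807)
       = -1.254654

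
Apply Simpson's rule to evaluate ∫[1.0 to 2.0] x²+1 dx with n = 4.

f(x) = x²+1
a = 1.0, b = 2.0, n = 4
h = (b - a)/n = 0.250000

Simpson's rule: (h/3)[f(x₀) + 4f(x₁) + 2f(x₂) + ... + f(xₙ)]

x_0 = 1.0000, f(x_0) = 2.000000, coefficient = 1
x_1 = 1.2500, f(x_1) = 2.562500, coefficient = 4
x_2 = 1.5000, f(x_2) = 3.250000, coefficient = 2
x_3 = 1.7500, f(x_3) = 4.062500, coefficient = 4
x_4 = 2.0000, f(x_4) = 5.000000, coefficient = 1

I ≈ (0.250000/3) × 40.000000 = 3.333333
Exact value: 3.333333
Error: 0.000000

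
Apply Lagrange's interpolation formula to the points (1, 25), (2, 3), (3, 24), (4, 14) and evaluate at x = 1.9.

Lagrange interpolation formula:
P(x) = Σ yᵢ × Lᵢ(x)
where Lᵢ(x) = Π_{j≠i} (x - xⱼ)/(xᵢ - xⱼ)

L_0(1.9) = (1.9 - 2)/(1 - 2) × (1.9 - 3)/(1 - 3) × (1.9 - 4)/(1 - 4) = 0.038500
L_1(1.9) = (1.9 - 1)/(2 - 1) × (1.9 - 3)/(2 - 3) × (1.9 - 4)/(2 - 4) = 1.039500
L_2(1.9) = (1.9 - 1)/(3 - 1) × (1.9 - 2)/(3 - 2) × (1.9 - 4)/(3 - 4) = -0.094500
L_3(1.9) = (1.9 - 1)/(4 - 1) × (1.9 - 2)/(4 - 2) × (1.9 - 3)/(4 - 3) = 0.016500

P(1.9) = 25×L_0(1.9) + 3×L_1(1.9) + 24×L_2(1.9) + 14×L_3(1.9)
P(1.9) = 2.044000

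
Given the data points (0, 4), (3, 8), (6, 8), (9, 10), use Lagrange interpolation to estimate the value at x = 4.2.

Lagrange interpolation formula:
P(x) = Σ yᵢ × Lᵢ(x)
where Lᵢ(x) = Π_{j≠i} (x - xⱼ)/(xᵢ - xⱼ)

L_0(4.2) = (4.2 - 3)/(0 - 3) × (4.2 - 6)/(0 - 6) × (4.2 - 9)/(0 - 9) = -0.064000
L_1(4.2) = (4.2 - 0)/(3 - 0) × (4.2 - 6)/(3 - 6) × (4.2 - 9)/(3 - 9) = 0.672000
L_2(4.2) = (4.2 - 0)/(6 - 0) × (4.2 - 3)/(6 - 3) × (4.2 - 9)/(6 - 9) = 0.448000
L_3(4.2) = (4.2 - 0)/(9 - 0) × (4.2 - 3)/(9 - 3) × (4.2 - 6)/(9 - 6) = -0.056000

P(4.2) = 4×L_0(4.2) + 8×L_1(4.2) + 8×L_2(4.2) + 10×L_3(4.2)
P(4.2) = 8.144000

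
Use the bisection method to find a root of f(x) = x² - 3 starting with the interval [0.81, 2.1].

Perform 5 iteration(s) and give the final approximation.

f(x) = x² - 3
Initial interval: [0.81, 2.1]

Iteration 1:
  c_1 = (0.810000 + 2.100000)/2 = 1.455000
  f(c_1) = f(1.455000) = -0.882975
  f(a) × f(c) ≥ 0, new interval: [1.455000, 2.100000]
Iteration 2:
  c_2 = (1.455000 + 2.100000)/2 = 1.777500
  f(c_2) = f(1.777500) = 0.159506
  f(a) × f(c) < 0, new interval: [1.455000, 1.777500]
Iteration 3:
  c_3 = (1.455000 + 1.777500)/2 = 1.616250
  f(c_3) = f(1.616250) = -0.387736
  f(a) × f(c) ≥ 0, new interval: [1.616250, 1.777500]
Iteration 4:
  c_4 = (1.616250 + 1.777500)/2 = 1.696875
  f(c_4) = f(1.696875) = -0.120615
  f(a) × f(c) ≥ 0, new interval: [1.696875, 1.777500]
Iteration 5:
  c_5 = (1.696875 + 1.777500)/2 = 1.737188
  f(c_5) = f(1.737188) = 0.017820
  f(a) × f(c) < 0, new interval: [1.696875, 1.737188]

After 5 iteration(s), the approximation is c_5 = 1.737188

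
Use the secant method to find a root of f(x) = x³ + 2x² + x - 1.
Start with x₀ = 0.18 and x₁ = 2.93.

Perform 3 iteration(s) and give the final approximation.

f(x) = x³ + 2x² + x - 1
x₀ = 0.18, x₁ = 2.93

Secant formula: x_{n+1} = x_n - f(x_n)(x_n - x_{n-1})/(f(x_n) - f(x_{n-1}))

Iteration 1:
  f(0.180000) = -0.749368
  f(2.930000) = 44.253557
  x_2 = 2.930000 - 44.253557×(2.930000 - 0.180000)/(44.253557 - (-0.749368))
       = 0.225792
Iteration 2:
  f(2.930000) = 44.253557
  f(0.225792) = -0.660733
  x_3 = 0.225792 - (-0.660733)×(0.225792 - 2.930000)/(-0.660733 - 44.253557)
       = 0.265573
Iteration 3:
  f(0.225792) = -0.660733
  f(0.265573) = -0.574638
  x_4 = 0.265573 - (-0.574638)×(0.265573 - 0.225792)/(-0.574638 - (-0.660733))
       = 0.531092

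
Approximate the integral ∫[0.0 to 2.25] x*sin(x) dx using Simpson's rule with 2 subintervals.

f(x) = x*sin(x)
a = 0.0, b = 2.25, n = 2
h = (b - a)/n = 1.125000

Simpson's rule: (h/3)[f(x₀) + 4f(x₁) + 2f(x₂) + ... + f(xₙ)]

x_0 = 0.0000, f(x_0) = 0.000000, coefficient = 1
x_1 = 1.1250, f(x_1) = 1.015051, coefficient = 4
x_2 = 2.2500, f(x_2) = 1.750665, coefficient = 1

I ≈ (1.125000/3) × 5.810869 = 2.179076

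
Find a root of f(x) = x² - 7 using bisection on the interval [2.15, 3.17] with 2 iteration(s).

f(x) = x² - 7
Initial interval: [2.15, 3.17]

Iteration 1:
  c_1 = (2.150000 + 3.170000)/2 = 2.660000
  f(c_1) = f(2.660000) = 0.075600
  f(a) × f(c) < 0, new interval: [2.150000, 2.660000]
Iteration 2:
  c_2 = (2.150000 + 2.660000)/2 = 2.405000
  f(c_2) = f(2.405000) = -1.215975
  f(a) × f(c) ≥ 0, new interval: [2.405000, 2.660000]

After 2 iteration(s), the approximation is c_2 = 2.405000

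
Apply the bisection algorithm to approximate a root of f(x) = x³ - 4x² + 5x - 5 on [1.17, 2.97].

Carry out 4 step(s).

f(x) = x³ - 4x² + 5x - 5
Initial interval: [1.17, 2.97]

Iteration 1:
  c_1 = (1.170000 + 2.970000)/2 = 2.070000
  f(c_1) = f(2.070000) = -2.919857
  f(a) × f(c) ≥ 0, new interval: [2.070000, 2.970000]
Iteration 2:
  c_2 = (2.070000 + 2.970000)/2 = 2.520000
  f(c_2) = f(2.520000) = -1.798592
  f(a) × f(c) ≥ 0, new interval: [2.520000, 2.970000]
Iteration 3:
  c_3 = (2.520000 + 2.970000)/2 = 2.745000
  f(c_3) = f(2.745000) = -0.731456
  f(a) × f(c) ≥ 0, new interval: [2.745000, 2.970000]
Iteration 4:
  c_4 = (2.745000 + 2.970000)/2 = 2.857500
  f(c_4) = f(2.857500) = -0.041362
  f(a) × f(c) ≥ 0, new interval: [2.857500, 2.970000]

After 4 iteration(s), the approximation is c_4 = 2.857500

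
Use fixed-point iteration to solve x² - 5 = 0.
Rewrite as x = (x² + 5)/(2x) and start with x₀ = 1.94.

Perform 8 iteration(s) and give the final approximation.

Equation: x² - 5 = 0
Fixed-point form: x = (x² + 5)/(2x)
x₀ = 1.94

x_1 = g(1.940000) = 2.258660
x_2 = g(2.258660) = 2.236181
x_3 = g(2.236181) = 2.236068
x_4 = g(2.236068) = 2.236068
x_5 = g(2.236068) = 2.236068
x_6 = g(2.236068) = 2.236068
x_7 = g(2.236068) = 2.236068
x_8 = g(2.236068) = 2.236068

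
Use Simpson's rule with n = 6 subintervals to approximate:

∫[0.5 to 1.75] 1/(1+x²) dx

f(x) = 1/(1+x²)
a = 0.5, b = 1.75, n = 6
h = (b - a)/n = 0.208333

Simpson's rule: (h/3)[f(x₀) + 4f(x₁) + 2f(x₂) + ... + f(xₙ)]

x_0 = 0.5000, f(x_0) = 0.800000, coefficient = 1
x_1 = 0.7083, f(x_1) = 0.665896, coefficient = 4
x_2 = 0.9167, f(x_2) = 0.543396, coefficient = 2
x_3 = 1.1250, f(x_3) = 0.441379, coefficient = 4
x_4 = 1.3333, f(x_4) = 0.360000, coefficient = 2
x_5 = 1.5417, f(x_5) = 0.296144, coefficient = 4
x_6 = 1.7500, f(x_6) = 0.246154, coefficient = 1

I ≈ (0.208333/3) × 8.466623 = 0.587960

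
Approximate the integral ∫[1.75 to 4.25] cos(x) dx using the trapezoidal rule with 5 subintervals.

f(x) = cos(x)
a = 1.75, b = 4.25, n = 5
h = (b - a)/n = 0.500000

Trapezoidal rule: (h/2)[f(x₀) + 2f(x₁) + 2f(x₂) + ... + f(xₙ)]

x_0 = 1.7500, f(x_0) = -0.178246, coefficient = 1
x_1 = 2.2500, f(x_1) = -0.628174, coefficient = 2
x_2 = 2.7500, f(x_2) = -0.924302, coefficient = 2
x_3 = 3.2500, f(x_3) = -0.994130, coefficient = 2
x_4 = 3.7500, f(x_4) = -0.820559, coefficient = 2
x_5 = 4.2500, f(x_5) = -0.446087, coefficient = 1

I ≈ (0.500000/2) × -7.358664 = -1.839666
Exact value: -1.878975
Error: 0.039309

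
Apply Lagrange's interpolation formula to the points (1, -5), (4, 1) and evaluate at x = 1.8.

Lagrange interpolation formula:
P(x) = Σ yᵢ × Lᵢ(x)
where Lᵢ(x) = Π_{j≠i} (x - xⱼ)/(xᵢ - xⱼ)

L_0(1.8) = (1.8 - 4)/(1 - 4) = 0.733333
L_1(1.8) = (1.8 - 1)/(4 - 1) = 0.266667

P(1.8) = (-5)×L_0(1.8) + 1×L_1(1.8)
P(1.8) = -3.400000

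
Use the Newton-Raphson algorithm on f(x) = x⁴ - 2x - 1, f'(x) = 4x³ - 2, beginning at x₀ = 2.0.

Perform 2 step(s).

f(x) = x⁴ - 2x - 1
f'(x) = 4x³ - 2
x₀ = 2.0

Newton-Raphson formula: x_{n+1} = x_n - f(x_n)/f'(x_n)

Iteration 1:
  f(2.000000) = 11.000000
  f'(2.000000) = 30.000000
  x_1 = 2.000000 - 11.000000/30.000000 = 1.633333
Iteration 2:
  f(1.633333) = 2.850372
  f'(1.633333) = 15.429481
  x_2 = 1.633333 - 2.850372/15.429481 = 1.448598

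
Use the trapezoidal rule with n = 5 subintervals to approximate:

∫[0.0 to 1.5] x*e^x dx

f(x) = x*e^x
a = 0.0, b = 1.5, n = 5
h = (b - a)/n = 0.300000

Trapezoidal rule: (h/2)[f(x₀) + 2f(x₁) + 2f(x₂) + ... + f(xₙ)]

x_0 = 0.0000, f(x_0) = 0.000000, coefficient = 1
x_1 = 0.3000, f(x_1) = 0.404958, coefficient = 2
x_2 = 0.6000, f(x_2) = 1.093271, coefficient = 2
x_3 = 0.9000, f(x_3) = 2.213643, coefficient = 2
x_4 = 1.2000, f(x_4) = 3.984140, coefficient = 2
x_5 = 1.5000, f(x_5) = 6.722534, coefficient = 1

I ≈ (0.300000/2) × 22.114558 = 3.317184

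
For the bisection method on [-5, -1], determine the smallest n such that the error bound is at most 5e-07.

We need (b-a)/2^n ≤ 5e-07
(-1 - (-5))/2^n ≤ 5e-07
4/2^n ≤ 5e-07
2^n ≥ 8000000
n ≥ log₂(8000000) = 22.93
n ≥ 23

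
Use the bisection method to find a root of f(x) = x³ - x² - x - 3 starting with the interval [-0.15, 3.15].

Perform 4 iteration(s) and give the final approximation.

f(x) = x³ - x² - x - 3
Initial interval: [-0.15, 3.15]

Iteration 1:
  c_1 = (-0.150000 + 3.150000)/2 = 1.500000
  f(c_1) = f(1.500000) = -3.375000
  f(a) × f(c) ≥ 0, new interval: [1.500000, 3.150000]
Iteration 2:
  c_2 = (1.500000 + 3.150000)/2 = 2.325000
  f(c_2) = f(2.325000) = 1.837453
  f(a) × f(c) < 0, new interval: [1.500000, 2.325000]
Iteration 3:
  c_3 = (1.500000 + 2.325000)/2 = 1.912500
  f(c_3) = f(1.912500) = -1.574889
  f(a) × f(c) ≥ 0, new interval: [1.912500, 2.325000]
Iteration 4:
  c_4 = (1.912500 + 2.325000)/2 = 2.118750
  f(c_4) = f(2.118750) = -0.096568
  f(a) × f(c) ≥ 0, new interval: [2.118750, 2.325000]

After 4 iteration(s), the approximation is c_4 = 2.118750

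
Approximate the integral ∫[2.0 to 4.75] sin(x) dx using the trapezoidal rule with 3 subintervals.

f(x) = sin(x)
a = 2.0, b = 4.75, n = 3
h = (b - a)/n = 0.916667

Trapezoidal rule: (h/2)[f(x₀) + 2f(x₁) + 2f(x₂) + ... + f(xₙ)]

x_0 = 2.0000, f(x_0) = 0.909297, coefficient = 1
x_1 = 2.9167, f(x_1) = 0.223034, coefficient = 2
x_2 = 3.8333, f(x_2) = -0.637879, coefficient = 2
x_3 = 4.7500, f(x_3) = -0.999293, coefficient = 1

I ≈ (0.916667/2) × -0.919684 = -0.421522
Exact value: -0.453749
Error: 0.032227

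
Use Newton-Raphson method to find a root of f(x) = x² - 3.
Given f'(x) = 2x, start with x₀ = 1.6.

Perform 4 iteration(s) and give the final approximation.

f(x) = x² - 3
f'(x) = 2x
x₀ = 1.6

Newton-Raphson formula: x_{n+1} = x_n - f(x_n)/f'(x_n)

Iteration 1:
  f(1.600000) = -0.440000
  f'(1.600000) = 3.200000
  x_1 = 1.600000 - (-0.440000)/3.200000 = 1.737500
Iteration 2:
  f(1.737500) = 0.018906
  f'(1.737500) = 3.475000
  x_2 = 1.737500 - 0.018906/3.475000 = 1.732059
Iteration 3:
  f(1.732059) = 0.000030
  f'(1.732059) = 3.464119
  x_3 = 1.732059 - 0.000030/3.464119 = 1.732051
Iteration 4:
  f(1.732051) = 0.000000
  f'(1.732051) = 3.464102
  x_4 = 1.732051 - 0.000000/3.464102 = 1.732051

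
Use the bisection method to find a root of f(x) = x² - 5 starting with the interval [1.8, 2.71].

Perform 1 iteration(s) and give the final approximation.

f(x) = x² - 5
Initial interval: [1.8, 2.71]

Iteration 1:
  c_1 = (1.800000 + 2.710000)/2 = 2.255000
  f(c_1) = f(2.255000) = 0.085025
  f(a) × f(c) < 0, new interval: [1.800000, 2.255000]

After 1 iteration(s), the approximation is c_1 = 2.255000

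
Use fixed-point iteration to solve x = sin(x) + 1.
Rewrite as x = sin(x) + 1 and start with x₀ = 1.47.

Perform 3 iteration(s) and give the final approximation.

Equation: x = sin(x) + 1
Fixed-point form: x = sin(x) + 1
x₀ = 1.47

x_1 = g(1.470000) = 1.994924
x_2 = g(1.994924) = 1.911398
x_3 = g(1.911398) = 1.942554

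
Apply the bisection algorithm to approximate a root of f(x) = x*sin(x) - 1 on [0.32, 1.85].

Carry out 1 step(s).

f(x) = x*sin(x) - 1
Initial interval: [0.32, 1.85]

Iteration 1:
  c_1 = (0.320000 + 1.850000)/2 = 1.085000
  f(c_1) = f(1.085000) = -0.040531
  f(a) × f(c) ≥ 0, new interval: [1.085000, 1.850000]

After 1 iteration(s), the approximation is c_1 = 1.085000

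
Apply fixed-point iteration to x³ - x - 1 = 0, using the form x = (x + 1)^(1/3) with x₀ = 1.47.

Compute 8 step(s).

Equation: x³ - x - 1 = 0
Fixed-point form: x = (x + 1)^(1/3)
x₀ = 1.47

x_1 = g(1.470000) = 1.351758
x_2 = g(1.351758) = 1.329834
x_3 = g(1.329834) = 1.325689
x_4 = g(1.325689) = 1.324902
x_5 = g(1.324902) = 1.324753
x_6 = g(1.324753) = 1.324725
x_7 = g(1.324725) = 1.324719
x_8 = g(1.324719) = 1.324718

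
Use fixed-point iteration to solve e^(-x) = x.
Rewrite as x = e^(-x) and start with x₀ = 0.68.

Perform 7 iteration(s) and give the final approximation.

Equation: e^(-x) = x
Fixed-point form: x = e^(-x)
x₀ = 0.68

x_1 = g(0.680000) = 0.506617
x_2 = g(0.506617) = 0.602531
x_3 = g(0.602531) = 0.547425
x_4 = g(0.547425) = 0.578438
x_5 = g(0.578438) = 0.560774
x_6 = g(0.560774) = 0.570767
x_7 = g(0.570767) = 0.565092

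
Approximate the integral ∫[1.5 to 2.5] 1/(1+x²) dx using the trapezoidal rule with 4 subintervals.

f(x) = 1/(1+x²)
a = 1.5, b = 2.5, n = 4
h = (b - a)/n = 0.250000

Trapezoidal rule: (h/2)[f(x₀) + 2f(x₁) + 2f(x₂) + ... + f(xₙ)]

x_0 = 1.5000, f(x_0) = 0.307692, coefficient = 1
x_1 = 1.7500, f(x_1) = 0.246154, coefficient = 2
x_2 = 2.0000, f(x_2) = 0.200000, coefficient = 2
x_3 = 2.2500, f(x_3) = 0.164948, coefficient = 2
x_4 = 2.5000, f(x_4) = 0.137931, coefficient = 1

I ≈ (0.250000/2) × 1.667828 = 0.208478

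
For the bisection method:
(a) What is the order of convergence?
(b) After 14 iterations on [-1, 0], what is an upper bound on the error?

(a) Bisection has linear (order 1) convergence; the error is halved each step.

(b) Error bound = (b-a)/2^n = (0 - (-1))/2^{14}
    = 1/2^{14}

(a) 1 (linear); (b) error ≤ 6.10e-05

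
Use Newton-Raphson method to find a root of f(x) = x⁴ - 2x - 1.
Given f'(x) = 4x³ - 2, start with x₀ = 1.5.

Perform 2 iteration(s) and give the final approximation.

f(x) = x⁴ - 2x - 1
f'(x) = 4x³ - 2
x₀ = 1.5

Newton-Raphson formula: x_{n+1} = x_n - f(x_n)/f'(x_n)

Iteration 1:
  f(1.500000) = 1.062500
  f'(1.500000) = 11.500000
  x_1 = 1.500000 - 1.062500/11.500000 = 1.407609
Iteration 2:
  f(1.407609) = 0.110579
  f'(1.407609) = 9.155931
  x_2 = 1.407609 - 0.110579/9.155931 = 1.395531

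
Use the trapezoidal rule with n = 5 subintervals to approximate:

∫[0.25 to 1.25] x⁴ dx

f(x) = x⁴
a = 0.25, b = 1.25, n = 5
h = (b - a)/n = 0.200000

Trapezoidal rule: (h/2)[f(x₀) + 2f(x₁) + 2f(x₂) + ... + f(xₙ)]

x_0 = 0.2500, f(x_0) = 0.003906, coefficient = 1
x_1 = 0.4500, f(x_1) = 0.041006, coefficient = 2
x_2 = 0.6500, f(x_2) = 0.178506, coefficient = 2
x_3 = 0.8500, f(x_3) = 0.522006, coefficient = 2
x_4 = 1.0500, f(x_4) = 1.215506, coefficient = 2
x_5 = 1.2500, f(x_5) = 2.441406, coefficient = 1

I ≈ (0.200000/2) × 6.359363 = 0.635936
Exact value: 0.610156
Error: 0.025780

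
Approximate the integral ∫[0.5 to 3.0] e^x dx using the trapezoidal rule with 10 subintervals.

f(x) = e^x
a = 0.5, b = 3.0, n = 10
h = (b - a)/n = 0.250000

Trapezoidal rule: (h/2)[f(x₀) + 2f(x₁) + 2f(x₂) + ... + f(xₙ)]

x_0 = 0.5000, f(x_0) = 1.648721, coefficient = 1
x_1 = 0.7500, f(x_1) = 2.117000, coefficient = 2
x_2 = 1.0000, f(x_2) = 2.718282, coefficient = 2
x_3 = 1.2500, f(x_3) = 3.490343, coefficient = 2
x_4 = 1.5000, f(x_4) = 4.481689, coefficient = 2
x_5 = 1.7500, f(x_5) = 5.754603, coefficient = 2
x_6 = 2.0000, f(x_6) = 7.389056, coefficient = 2
x_7 = 2.2500, f(x_7) = 9.487736, coefficient = 2
x_8 = 2.5000, f(x_8) = 12.182494, coefficient = 2
x_9 = 2.7500, f(x_9) = 15.642632, coefficient = 2
x_10 = 3.0000, f(x_10) = 20.085537, coefficient = 1

I ≈ (0.250000/2) × 148.261927 = 18.532741
Exact value: 18.436816
Error: 0.095925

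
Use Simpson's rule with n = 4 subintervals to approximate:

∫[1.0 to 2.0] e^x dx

f(x) = e^x
a = 1.0, b = 2.0, n = 4
h = (b - a)/n = 0.250000

Simpson's rule: (h/3)[f(x₀) + 4f(x₁) + 2f(x₂) + ... + f(xₙ)]

x_0 = 1.0000, f(x_0) = 2.718282, coefficient = 1
x_1 = 1.2500, f(x_1) = 3.490343, coefficient = 4
x_2 = 1.5000, f(x_2) = 4.481689, coefficient = 2
x_3 = 1.7500, f(x_3) = 5.754603, coefficient = 4
x_4 = 2.0000, f(x_4) = 7.389056, coefficient = 1

I ≈ (0.250000/3) × 56.050499 = 4.670875
Exact value: 4.670774
Error: 0.000101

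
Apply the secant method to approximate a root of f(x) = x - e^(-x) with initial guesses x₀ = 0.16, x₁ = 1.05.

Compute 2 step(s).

f(x) = x - e^(-x)
x₀ = 0.16, x₁ = 1.05

Secant formula: x_{n+1} = x_n - f(x_n)(x_n - x_{n-1})/(f(x_n) - f(x_{n-1}))

Iteration 1:
  f(0.160000) = -0.692144
  f(1.050000) = 0.700062
  x_2 = 1.050000 - 0.700062×(1.050000 - 0.160000)/(0.700062 - (-0.692144))
       = 0.602469
Iteration 2:
  f(1.050000) = 0.700062
  f(0.602469) = 0.055011
  x_3 = 0.602469 - 0.055011×(0.602469 - 1.050000)/(0.055011 - 0.700062)
       = 0.564303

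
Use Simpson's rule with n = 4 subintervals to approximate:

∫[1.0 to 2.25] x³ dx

f(x) = x³
a = 1.0, b = 2.25, n = 4
h = (b - a)/n = 0.312500

Simpson's rule: (h/3)[f(x₀) + 4f(x₁) + 2f(x₂) + ... + f(xₙ)]

x_0 = 1.0000, f(x_0) = 1.000000, coefficient = 1
x_1 = 1.3125, f(x_1) = 2.260986, coefficient = 4
x_2 = 1.6250, f(x_2) = 4.291016, coefficient = 2
x_3 = 1.9375, f(x_3) = 7.273193, coefficient = 4
x_4 = 2.2500, f(x_4) = 11.390625, coefficient = 1

I ≈ (0.312500/3) × 59.109375 = 6.157227
Exact value: 6.157227
Error: 0.000000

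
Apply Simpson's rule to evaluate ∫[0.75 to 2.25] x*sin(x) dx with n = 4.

f(x) = x*sin(x)
a = 0.75, b = 2.25, n = 4
h = (b - a)/n = 0.375000

Simpson's rule: (h/3)[f(x₀) + 4f(x₁) + 2f(x₂) + ... + f(xₙ)]

x_0 = 0.7500, f(x_0) = 0.511229, coefficient = 1
x_1 = 1.1250, f(x_1) = 1.015051, coefficient = 4
x_2 = 1.5000, f(x_2) = 1.496242, coefficient = 2
x_3 = 1.8750, f(x_3) = 1.788911, coefficient = 4
x_4 = 2.2500, f(x_4) = 1.750665, coefficient = 1

I ≈ (0.375000/3) × 16.470226 = 2.058778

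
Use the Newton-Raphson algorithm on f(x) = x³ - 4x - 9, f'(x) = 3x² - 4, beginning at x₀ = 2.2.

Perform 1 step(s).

f(x) = x³ - 4x - 9
f'(x) = 3x² - 4
x₀ = 2.2

Newton-Raphson formula: x_{n+1} = x_n - f(x_n)/f'(x_n)

Iteration 1:
  f(2.200000) = -7.152000
  f'(2.200000) = 10.520000
  x_1 = 2.200000 - (-7.152000)/10.520000 = 2.879848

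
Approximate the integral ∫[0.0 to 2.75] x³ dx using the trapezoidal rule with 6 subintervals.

f(x) = x³
a = 0.0, b = 2.75, n = 6
h = (b - a)/n = 0.458333

Trapezoidal rule: (h/2)[f(x₀) + 2f(x₁) + 2f(x₂) + ... + f(xₙ)]

x_0 = 0.0000, f(x_0) = 0.000000, coefficient = 1
x_1 = 0.4583, f(x_1) = 0.096282, coefficient = 2
x_2 = 0.9167, f(x_2) = 0.770255, coefficient = 2
x_3 = 1.3750, f(x_3) = 2.599609, coefficient = 2
x_4 = 1.8333, f(x_4) = 6.162037, coefficient = 2
x_5 = 2.2917, f(x_5) = 12.035229, coefficient = 2
x_6 = 2.7500, f(x_6) = 20.796875, coefficient = 1

I ≈ (0.458333/2) × 64.123698 = 14.695014
Exact value: 14.297852
Error: 0.397163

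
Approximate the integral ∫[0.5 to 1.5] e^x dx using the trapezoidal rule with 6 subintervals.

f(x) = e^x
a = 0.5, b = 1.5, n = 6
h = (b - a)/n = 0.166667

Trapezoidal rule: (h/2)[f(x₀) + 2f(x₁) + 2f(x₂) + ... + f(xₙ)]

x_0 = 0.5000, f(x_0) = 1.648721, coefficient = 1
x_1 = 0.6667, f(x_1) = 1.947734, coefficient = 2
x_2 = 0.8333, f(x_2) = 2.300976, coefficient = 2
x_3 = 1.0000, f(x_3) = 2.718282, coefficient = 2
x_4 = 1.1667, f(x_4) = 3.211271, coefficient = 2
x_5 = 1.3333, f(x_5) = 3.793668, coefficient = 2
x_6 = 1.5000, f(x_6) = 4.481689, coefficient = 1

I ≈ (0.166667/2) × 34.074271 = 2.839523
Exact value: 2.832968
Error: 0.006555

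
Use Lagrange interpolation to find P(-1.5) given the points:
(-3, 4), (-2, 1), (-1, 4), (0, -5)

Lagrange interpolation formula:
P(x) = Σ yᵢ × Lᵢ(x)
where Lᵢ(x) = Π_{j≠i} (x - xⱼ)/(xᵢ - xⱼ)

L_0(-1.5) = (-1.5 - (-2))/(-3 - (-2)) × (-1.5 - (-1))/(-3 - (-1)) × (-1.5 - 0)/(-3 - 0) = -0.062500
L_1(-1.5) = (-1.5 - (-3))/(-2 - (-3)) × (-1.5 - (-1))/(-2 - (-1)) × (-1.5 - 0)/(-2 - 0) = 0.562500
L_2(-1.5) = (-1.5 - (-3))/(-1 - (-3)) × (-1.5 - (-2))/(-1 - (-2)) × (-1.5 - 0)/(-1 - 0) = 0.562500
L_3(-1.5) = (-1.5 - (-3))/(0 - (-3)) × (-1.5 - (-2))/(0 - (-2)) × (-1.5 - (-1))/(0 - (-1)) = -0.062500

P(-1.5) = 4×L_0(-1.5) + 1×L_1(-1.5) + 4×L_2(-1.5) + (-5)×L_3(-1.5)
P(-1.5) = 2.875000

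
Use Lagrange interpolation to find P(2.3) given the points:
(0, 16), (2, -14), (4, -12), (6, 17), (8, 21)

Lagrange interpolation formula:
P(x) = Σ yᵢ × Lᵢ(x)
where Lᵢ(x) = Π_{j≠i} (x - xⱼ)/(xᵢ - xⱼ)

L_0(2.3) = (2.3 - 2)/(0 - 2) × (2.3 - 4)/(0 - 4) × (2.3 - 6)/(0 - 6) × (2.3 - 8)/(0 - 8) = -0.028010
L_1(2.3) = (2.3 - 0)/(2 - 0) × (2.3 - 4)/(2 - 4) × (2.3 - 6)/(2 - 6) × (2.3 - 8)/(2 - 8) = 0.858978
L_2(2.3) = (2.3 - 0)/(4 - 0) × (2.3 - 2)/(4 - 2) × (2.3 - 6)/(4 - 6) × (2.3 - 8)/(4 - 8) = 0.227377
L_3(2.3) = (2.3 - 0)/(6 - 0) × (2.3 - 2)/(6 - 2) × (2.3 - 4)/(6 - 4) × (2.3 - 8)/(6 - 8) = -0.069647
L_4(2.3) = (2.3 - 0)/(8 - 0) × (2.3 - 2)/(8 - 2) × (2.3 - 4)/(8 - 4) × (2.3 - 6)/(8 - 6) = 0.011302

P(2.3) = 16×L_0(2.3) + (-14)×L_1(2.3) + (-12)×L_2(2.3) + 17×L_3(2.3) + 21×L_4(2.3)
P(2.3) = -16.149023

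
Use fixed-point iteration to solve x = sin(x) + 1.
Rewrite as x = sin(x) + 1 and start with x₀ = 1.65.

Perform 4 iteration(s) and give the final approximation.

Equation: x = sin(x) + 1
Fixed-point form: x = sin(x) + 1
x₀ = 1.65

x_1 = g(1.650000) = 1.996865
x_2 = g(1.996865) = 1.910598
x_3 = g(1.910598) = 1.942821
x_4 = g(1.942821) = 1.931593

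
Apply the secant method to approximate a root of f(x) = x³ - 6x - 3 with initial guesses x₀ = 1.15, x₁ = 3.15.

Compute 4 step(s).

f(x) = x³ - 6x - 3
x₀ = 1.15, x₁ = 3.15

Secant formula: x_{n+1} = x_n - f(x_n)(x_n - x_{n-1})/(f(x_n) - f(x_{n-1}))

Iteration 1:
  f(1.150000) = -8.379125
  f(3.150000) = 9.355875
  x_2 = 3.150000 - 9.355875×(3.150000 - 1.150000)/(9.355875 - (-8.379125))
       = 2.094925
Iteration 2:
  f(3.150000) = 9.355875
  f(2.094925) = -6.375528
  x_3 = 2.094925 - (-6.375528)×(2.094925 - 3.150000)/(-6.375528 - 9.355875)
       = 2.522520
Iteration 3:
  f(2.094925) = -6.375528
  f(2.522520) = -2.084060
  x_4 = 2.522520 - (-2.084060)×(2.522520 - 2.094925)/(-2.084060 - (-6.375528))
       = 2.730172
Iteration 4:
  f(2.522520) = -2.084060
  f(2.730172) = 0.969226
  x_5 = 2.730172 - 0.969226×(2.730172 - 2.522520)/(0.969226 - (-2.084060))
       = 2.664255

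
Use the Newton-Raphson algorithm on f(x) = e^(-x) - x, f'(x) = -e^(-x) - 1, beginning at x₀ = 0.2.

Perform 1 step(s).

f(x) = e^(-x) - x
f'(x) = -e^(-x) - 1
x₀ = 0.2

Newton-Raphson formula: x_{n+1} = x_n - f(x_n)/f'(x_n)

Iteration 1:
  f(0.200000) = 0.618731
  f'(0.200000) = -1.818731
  x_1 = 0.200000 - 0.618731/(-1.818731) = 0.540199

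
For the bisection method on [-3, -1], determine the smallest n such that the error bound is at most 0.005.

We need (b-a)/2^n ≤ 0.005
(-1 - (-3))/2^n ≤ 0.005
2/2^n ≤ 0.005
2^n ≥ 400
n ≥ log₂(400) = 8.64
n ≥ 9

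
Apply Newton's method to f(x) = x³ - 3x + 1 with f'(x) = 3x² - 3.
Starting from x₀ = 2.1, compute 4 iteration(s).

f(x) = x³ - 3x + 1
f'(x) = 3x² - 3
x₀ = 2.1

Newton-Raphson formula: x_{n+1} = x_n - f(x_n)/f'(x_n)

Iteration 1:
  f(2.100000) = 3.961000
  f'(2.100000) = 10.230000
  x_1 = 2.100000 - 3.961000/10.230000 = 1.712805
Iteration 2:
  f(1.712805) = 0.886445
  f'(1.712805) = 5.801108
  x_2 = 1.712805 - 0.886445/5.801108 = 1.559999
Iteration 3:
  f(1.559999) = 0.116413
  f'(1.559999) = 4.300793
  x_3 = 1.559999 - 0.116413/4.300793 = 1.532932
Iteration 4:
  f(1.532932) = 0.003409
  f'(1.532932) = 4.049637
  x_4 = 1.532932 - 0.003409/4.049637 = 1.532090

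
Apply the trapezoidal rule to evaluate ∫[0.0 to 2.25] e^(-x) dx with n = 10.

f(x) = e^(-x)
a = 0.0, b = 2.25, n = 10
h = (b - a)/n = 0.225000

Trapezoidal rule: (h/2)[f(x₀) + 2f(x₁) + 2f(x₂) + ... + f(xₙ)]

x_0 = 0.0000, f(x_0) = 1.000000, coefficient = 1
x_1 = 0.2250, f(x_1) = 0.798516, coefficient = 2
x_2 = 0.4500, f(x_2) = 0.637628, coefficient = 2
x_3 = 0.6750, f(x_3) = 0.509156, coefficient = 2
x_4 = 0.9000, f(x_4) = 0.406570, coefficient = 2
x_5 = 1.1250, f(x_5) = 0.324652, coefficient = 2
x_6 = 1.3500, f(x_6) = 0.259240, coefficient = 2
x_7 = 1.5750, f(x_7) = 0.207008, coefficient = 2
x_8 = 1.8000, f(x_8) = 0.165299, coefficient = 2
x_9 = 2.0250, f(x_9) = 0.131994, coefficient = 2
x_10 = 2.2500, f(x_10) = 0.105399, coefficient = 1

I ≈ (0.225000/2) × 7.985526 = 0.898372
Exact value: 0.894601
Error: 0.003771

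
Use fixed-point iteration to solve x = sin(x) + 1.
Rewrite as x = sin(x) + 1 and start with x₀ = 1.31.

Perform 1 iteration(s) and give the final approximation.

Equation: x = sin(x) + 1
Fixed-point form: x = sin(x) + 1
x₀ = 1.31

x_1 = g(1.310000) = 1.966185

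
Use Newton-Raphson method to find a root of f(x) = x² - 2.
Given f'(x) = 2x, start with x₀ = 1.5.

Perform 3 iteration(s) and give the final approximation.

f(x) = x² - 2
f'(x) = 2x
x₀ = 1.5

Newton-Raphson formula: x_{n+1} = x_n - f(x_n)/f'(x_n)

Iteration 1:
  f(1.500000) = 0.250000
  f'(1.500000) = 3.000000
  x_1 = 1.500000 - 0.250000/3.000000 = 1.416667
Iteration 2:
  f(1.416667) = 0.006944
  f'(1.416667) = 2.833333
  x_2 = 1.416667 - 0.006944/2.833333 = 1.414216
Iteration 3:
  f(1.414216) = 0.000006
  f'(1.414216) = 2.828431
  x_3 = 1.414216 - 0.000006/2.828431 = 1.414214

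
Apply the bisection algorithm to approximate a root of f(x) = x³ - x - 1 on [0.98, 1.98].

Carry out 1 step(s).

f(x) = x³ - x - 1
Initial interval: [0.98, 1.98]

Iteration 1:
  c_1 = (0.980000 + 1.980000)/2 = 1.480000
  f(c_1) = f(1.480000) = 0.761792
  f(a) × f(c) < 0, new interval: [0.980000, 1.480000]

After 1 iteration(s), the approximation is c_1 = 1.480000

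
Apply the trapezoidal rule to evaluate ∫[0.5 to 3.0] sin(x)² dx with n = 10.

f(x) = sin(x)²
a = 0.5, b = 3.0, n = 10
h = (b - a)/n = 0.250000

Trapezoidal rule: (h/2)[f(x₀) + 2f(x₁) + 2f(x₂) + ... + f(xₙ)]

x_0 = 0.5000, f(x_0) = 0.229849, coefficient = 1
x_1 = 0.7500, f(x_1) = 0.464631, coefficient = 2
x_2 = 1.0000, f(x_2) = 0.708073, coefficient = 2
x_3 = 1.2500, f(x_3) = 0.900572, coefficient = 2
x_4 = 1.5000, f(x_4) = 0.994996, coefficient = 2
x_5 = 1.7500, f(x_5) = 0.968228, coefficient = 2
x_6 = 2.0000, f(x_6) = 0.826822, coefficient = 2
x_7 = 2.2500, f(x_7) = 0.605398, coefficient = 2
x_8 = 2.5000, f(x_8) = 0.358169, coefficient = 2
x_9 = 2.7500, f(x_9) = 0.145665, coefficient = 2
x_10 = 3.0000, f(x_10) = 0.019915, coefficient = 1

I ≈ (0.250000/2) × 12.194874 = 1.524359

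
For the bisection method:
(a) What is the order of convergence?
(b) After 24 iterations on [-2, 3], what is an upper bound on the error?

(a) Bisection has linear (order 1) convergence; the error is halved each step.

(b) Error bound = (b-a)/2^n = (3 - (-2))/2^{24}
    = 5/2^{24}

(a) 1 (linear); (b) error ≤ 2.98e-07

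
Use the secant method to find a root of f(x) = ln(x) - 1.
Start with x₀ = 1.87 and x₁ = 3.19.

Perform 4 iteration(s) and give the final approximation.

f(x) = ln(x) - 1
x₀ = 1.87, x₁ = 3.19

Secant formula: x_{n+1} = x_n - f(x_n)(x_n - x_{n-1})/(f(x_n) - f(x_{n-1}))

Iteration 1:
  f(1.870000) = -0.374062
  f(3.190000) = 0.160021
  x_2 = 3.190000 - 0.160021×(3.190000 - 1.870000)/(0.160021 - (-0.374062))
       = 2.794504
Iteration 2:
  f(3.190000) = 0.160021
  f(2.794504) = 0.027655
  x_3 = 2.794504 - 0.027655×(2.794504 - 3.190000)/(0.027655 - 0.160021)
       = 2.711875
Iteration 3:
  f(2.794504) = 0.027655
  f(2.711875) = -0.002360
  x_4 = 2.711875 - (-0.002360)×(2.711875 - 2.794504)/(-0.002360 - 0.027655)
       = 2.718371
Iteration 4:
  f(2.711875) = -0.002360
  f(2.718371) = 0.000033
  x_5 = 2.718371 - 0.000033×(2.718371 - 2.711875)/(0.000033 - (-0.002360))
       = 2.718282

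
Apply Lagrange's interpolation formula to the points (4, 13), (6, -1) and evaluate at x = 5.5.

Lagrange interpolation formula:
P(x) = Σ yᵢ × Lᵢ(x)
where Lᵢ(x) = Π_{j≠i} (x - xⱼ)/(xᵢ - xⱼ)

L_0(5.5) = (5.5 - 6)/(4 - 6) = 0.250000
L_1(5.5) = (5.5 - 4)/(6 - 4) = 0.750000

P(5.5) = 13×L_0(5.5) + (-1)×L_1(5.5)
P(5.5) = 2.500000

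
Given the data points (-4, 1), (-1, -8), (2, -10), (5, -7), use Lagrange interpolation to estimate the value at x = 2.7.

Lagrange interpolation formula:
P(x) = Σ yᵢ × Lᵢ(x)
where Lᵢ(x) = Π_{j≠i} (x - xⱼ)/(xᵢ - xⱼ)

L_0(2.7) = (2.7 - (-1))/(-4 - (-1)) × (2.7 - 2)/(-4 - 2) × (2.7 - 5)/(-4 - 5) = 0.036772
L_1(2.7) = (2.7 - (-4))/(-1 - (-4)) × (2.7 - 2)/(-1 - 2) × (2.7 - 5)/(-1 - 5) = -0.199759
L_2(2.7) = (2.7 - (-4))/(2 - (-4)) × (2.7 - (-1))/(2 - (-1)) × (2.7 - 5)/(2 - 5) = 1.055870
L_3(2.7) = (2.7 - (-4))/(5 - (-4)) × (2.7 - (-1))/(5 - (-1)) × (2.7 - 2)/(5 - 2) = 0.107117

P(2.7) = 1×L_0(2.7) + (-8)×L_1(2.7) + (-10)×L_2(2.7) + (-7)×L_3(2.7)
P(2.7) = -9.673679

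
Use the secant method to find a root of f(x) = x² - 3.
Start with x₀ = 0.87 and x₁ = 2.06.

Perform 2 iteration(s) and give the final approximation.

f(x) = x² - 3
x₀ = 0.87, x₁ = 2.06

Secant formula: x_{n+1} = x_n - f(x_n)(x_n - x_{n-1})/(f(x_n) - f(x_{n-1}))

Iteration 1:
  f(0.870000) = -2.243100
  f(2.060000) = 1.243600
  x_2 = 2.060000 - 1.243600×(2.060000 - 0.870000)/(1.243600 - (-2.243100))
       = 1.635563
Iteration 2:
  f(2.060000) = 1.243600
  f(1.635563) = -0.324933
  x_3 = 1.635563 - (-0.324933)×(1.635563 - 2.060000)/(-0.324933 - 1.243600)
       = 1.723488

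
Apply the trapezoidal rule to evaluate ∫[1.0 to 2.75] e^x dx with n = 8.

f(x) = e^x
a = 1.0, b = 2.75, n = 8
h = (b - a)/n = 0.218750

Trapezoidal rule: (h/2)[f(x₀) + 2f(x₁) + 2f(x₂) + ... + f(xₙ)]

x_0 = 1.0000, f(x_0) = 2.718282, coefficient = 1
x_1 = 1.2188, f(x_1) = 3.382956, coefficient = 2
x_2 = 1.4375, f(x_2) = 4.210157, coefficient = 2
x_3 = 1.6562, f(x_3) = 5.239625, coefficient = 2
x_4 = 1.8750, f(x_4) = 6.520819, coefficient = 2
x_5 = 2.0938, f(x_5) = 8.115291, coefficient = 2
x_6 = 2.3125, f(x_6) = 10.099642, coefficient = 2
x_7 = 2.5312, f(x_7) = 12.569208, coefficient = 2
x_8 = 2.7500, f(x_8) = 15.642632, coefficient = 1

I ≈ (0.218750/2) × 118.636311 = 12.975847
Exact value: 12.924350
Error: 0.051496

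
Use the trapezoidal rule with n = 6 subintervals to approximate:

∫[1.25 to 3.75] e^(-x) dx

f(x) = e^(-x)
a = 1.25, b = 3.75, n = 6
h = (b - a)/n = 0.416667

Trapezoidal rule: (h/2)[f(x₀) + 2f(x₁) + 2f(x₂) + ... + f(xₙ)]

x_0 = 1.2500, f(x_0) = 0.286505, coefficient = 1
x_1 = 1.6667, f(x_1) = 0.188876, coefficient = 2
x_2 = 2.0833, f(x_2) = 0.124514, coefficient = 2
x_3 = 2.5000, f(x_3) = 0.082085, coefficient = 2
x_4 = 2.9167, f(x_4) = 0.054114, coefficient = 2
x_5 = 3.3333, f(x_5) = 0.035674, coefficient = 2
x_6 = 3.7500, f(x_6) = 0.023518, coefficient = 1

I ≈ (0.416667/2) × 1.280548 = 0.266781
Exact value: 0.262987
Error: 0.003794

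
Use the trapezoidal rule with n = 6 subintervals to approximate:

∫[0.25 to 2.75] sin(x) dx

f(x) = sin(x)
a = 0.25, b = 2.75, n = 6
h = (b - a)/n = 0.416667

Trapezoidal rule: (h/2)[f(x₀) + 2f(x₁) + 2f(x₂) + ... + f(xₙ)]

x_0 = 0.2500, f(x_0) = 0.247404, coefficient = 1
x_1 = 0.6667, f(x_1) = 0.618370, coefficient = 2
x_2 = 1.0833, f(x_2) = 0.883524, coefficient = 2
x_3 = 1.5000, f(x_3) = 0.997495, coefficient = 2
x_4 = 1.9167, f(x_4) = 0.940781, coefficient = 2
x_5 = 2.3333, f(x_5) = 0.723086, coefficient = 2
x_6 = 2.7500, f(x_6) = 0.381661, coefficient = 1

I ≈ (0.416667/2) × 8.955576 = 1.865745
Exact value: 1.893215
Error: 0.027470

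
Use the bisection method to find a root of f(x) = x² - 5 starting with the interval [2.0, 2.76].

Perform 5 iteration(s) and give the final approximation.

f(x) = x² - 5
Initial interval: [2.0, 2.76]

Iteration 1:
  c_1 = (2.000000 + 2.760000)/2 = 2.380000
  f(c_1) = f(2.380000) = 0.664400
  f(a) × f(c) < 0, new interval: [2.000000, 2.380000]
Iteration 2:
  c_2 = (2.000000 + 2.380000)/2 = 2.190000
  f(c_2) = f(2.190000) = -0.203900
  f(a) × f(c) ≥ 0, new interval: [2.190000, 2.380000]
Iteration 3:
  c_3 = (2.190000 + 2.380000)/2 = 2.285000
  f(c_3) = f(2.285000) = 0.221225
  f(a) × f(c) < 0, new interval: [2.190000, 2.285000]
Iteration 4:
  c_4 = (2.190000 + 2.285000)/2 = 2.237500
  f(c_4) = f(2.237500) = 0.006406
  f(a) × f(c) < 0, new interval: [2.190000, 2.237500]
Iteration 5:
  c_5 = (2.190000 + 2.237500)/2 = 2.213750
  f(c_5) = f(2.213750) = -0.099311
  f(a) × f(c) ≥ 0, new interval: [2.213750, 2.237500]

After 5 iteration(s), the approximation is c_5 = 2.213750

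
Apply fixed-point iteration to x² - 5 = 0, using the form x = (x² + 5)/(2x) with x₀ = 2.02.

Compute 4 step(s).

Equation: x² - 5 = 0
Fixed-point form: x = (x² + 5)/(2x)
x₀ = 2.02

x_1 = g(2.020000) = 2.247624
x_2 = g(2.247624) = 2.236098
x_3 = g(2.236098) = 2.236068
x_4 = g(2.236068) = 2.236068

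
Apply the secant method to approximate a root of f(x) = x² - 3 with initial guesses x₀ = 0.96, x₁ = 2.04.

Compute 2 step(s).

f(x) = x² - 3
x₀ = 0.96, x₁ = 2.04

Secant formula: x_{n+1} = x_n - f(x_n)(x_n - x_{n-1})/(f(x_n) - f(x_{n-1}))

Iteration 1:
  f(0.960000) = -2.078400
  f(2.040000) = 1.161600
  x_2 = 2.040000 - 1.161600×(2.040000 - 0.960000)/(1.161600 - (-2.078400))
       = 1.652800
Iteration 2:
  f(2.040000) = 1.161600
  f(1.652800) = -0.268252
  x_3 = 1.652800 - (-0.268252)×(1.652800 - 2.040000)/(-0.268252 - 1.161600)
       = 1.725442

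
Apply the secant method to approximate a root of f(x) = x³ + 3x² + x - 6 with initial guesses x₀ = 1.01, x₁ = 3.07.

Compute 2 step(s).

f(x) = x³ + 3x² + x - 6
x₀ = 1.01, x₁ = 3.07

Secant formula: x_{n+1} = x_n - f(x_n)(x_n - x_{n-1})/(f(x_n) - f(x_{n-1}))

Iteration 1:
  f(1.010000) = -0.899399
  f(3.070000) = 54.279143
  x_2 = 3.070000 - 54.279143×(3.070000 - 1.010000)/(54.279143 - (-0.899399))
       = 1.043578
Iteration 2:
  f(3.070000) = 54.279143
  f(1.043578) = -0.552747
  x_3 = 1.043578 - (-0.552747)×(1.043578 - 3.070000)/(-0.552747 - 54.279143)
       = 1.064005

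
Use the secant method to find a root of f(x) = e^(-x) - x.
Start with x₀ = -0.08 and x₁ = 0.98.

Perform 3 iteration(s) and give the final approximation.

f(x) = e^(-x) - x
x₀ = -0.08, x₁ = 0.98

Secant formula: x_{n+1} = x_n - f(x_n)(x_n - x_{n-1})/(f(x_n) - f(x_{n-1}))

Iteration 1:
  f(-0.080000) = 1.163287
  f(0.980000) = -0.604689
  x_2 = 0.980000 - (-0.604689)×(0.980000 - (-0.080000))/(-0.604689 - 1.163287)
       = 0.617455
Iteration 2:
  f(0.980000) = -0.604689
  f(0.617455) = -0.078140
  x_3 = 0.617455 - (-0.078140)×(0.617455 - 0.980000)/(-0.078140 - (-0.604689))
       = 0.563653
Iteration 3:
  f(0.617455) = -0.078140
  f(0.563653) = 0.005473
  x_4 = 0.563653 - 0.005473×(0.563653 - 0.617455)/(0.005473 - (-0.078140))
       = 0.567175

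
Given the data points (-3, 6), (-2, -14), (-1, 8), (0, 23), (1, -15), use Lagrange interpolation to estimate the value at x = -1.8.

Lagrange interpolation formula:
P(x) = Σ yᵢ × Lᵢ(x)
where Lᵢ(x) = Π_{j≠i} (x - xⱼ)/(xᵢ - xⱼ)

L_0(-1.8) = (-1.8 - (-2))/(-3 - (-2)) × (-1.8 - (-1))/(-3 - (-1)) × (-1.8 - 0)/(-3 - 0) × (-1.8 - 1)/(-3 - 1) = -0.033600
L_1(-1.8) = (-1.8 - (-3))/(-2 - (-3)) × (-1.8 - (-1))/(-2 - (-1)) × (-1.8 - 0)/(-2 - 0) × (-1.8 - 1)/(-2 - 1) = 0.806400
L_2(-1.8) = (-1.8 - (-3))/(-1 - (-3)) × (-1.8 - (-2))/(-1 - (-2)) × (-1.8 - 0)/(-1 - 0) × (-1.8 - 1)/(-1 - 1) = 0.302400
L_3(-1.8) = (-1.8 - (-3))/(0 - (-3)) × (-1.8 - (-2))/(0 - (-2)) × (-1.8 - (-1))/(0 - (-1)) × (-1.8 - 1)/(0 - 1) = -0.089600
L_4(-1.8) = (-1.8 - (-3))/(1 - (-3)) × (-1.8 - (-2))/(1 - (-2)) × (-1.8 - (-1))/(1 - (-1)) × (-1.8 - 0)/(1 - 0) = 0.014400

P(-1.8) = 6×L_0(-1.8) + (-14)×L_1(-1.8) + 8×L_2(-1.8) + 23×L_3(-1.8) + (-15)×L_4(-1.8)
P(-1.8) = -11.348800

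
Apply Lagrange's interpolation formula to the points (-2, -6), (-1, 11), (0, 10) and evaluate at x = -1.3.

Lagrange interpolation formula:
P(x) = Σ yᵢ × Lᵢ(x)
where Lᵢ(x) = Π_{j≠i} (x - xⱼ)/(xᵢ - xⱼ)

L_0(-1.3) = (-1.3 - (-1))/(-2 - (-1)) × (-1.3 - 0)/(-2 - 0) = 0.195000
L_1(-1.3) = (-1.3 - (-2))/(-1 - (-2)) × (-1.3 - 0)/(-1 - 0) = 0.910000
L_2(-1.3) = (-1.3 - (-2))/(0 - (-2)) × (-1.3 - (-1))/(0 - (-1)) = -0.105000

P(-1.3) = (-6)×L_0(-1.3) + 11×L_1(-1.3) + 10×L_2(-1.3)
P(-1.3) = 7.790000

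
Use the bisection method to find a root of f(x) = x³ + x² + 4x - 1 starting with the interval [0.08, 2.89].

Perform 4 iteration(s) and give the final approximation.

f(x) = x³ + x² + 4x - 1
Initial interval: [0.08, 2.89]

Iteration 1:
  c_1 = (0.080000 + 2.890000)/2 = 1.485000
  f(c_1) = f(1.485000) = 10.419984
  f(a) × f(c) < 0, new interval: [0.080000, 1.485000]
Iteration 2:
  c_2 = (0.080000 + 1.485000)/2 = 0.782500
  f(c_2) = f(0.782500) = 3.221436
  f(a) × f(c) < 0, new interval: [0.080000, 0.782500]
Iteration 3:
  c_3 = (0.080000 + 0.782500)/2 = 0.431250
  f(c_3) = f(0.431250) = 0.991179
  f(a) × f(c) < 0, new interval: [0.080000, 0.431250]
Iteration 4:
  c_4 = (0.080000 + 0.431250)/2 = 0.255625
  f(c_4) = f(0.255625) = 0.104548
  f(a) × f(c) < 0, new interval: [0.080000, 0.255625]

After 4 iteration(s), the approximation is c_4 = 0.255625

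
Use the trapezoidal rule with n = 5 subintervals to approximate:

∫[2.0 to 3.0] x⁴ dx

f(x) = x⁴
a = 2.0, b = 3.0, n = 5
h = (b - a)/n = 0.200000

Trapezoidal rule: (h/2)[f(x₀) + 2f(x₁) + 2f(x₂) + ... + f(xₙ)]

x_0 = 2.0000, f(x_0) = 16.000000, coefficient = 1
x_1 = 2.2000, f(x_1) = 23.425600, coefficient = 2
x_2 = 2.4000, f(x_2) = 33.177600, coefficient = 2
x_3 = 2.6000, f(x_3) = 45.697600, coefficient = 2
x_4 = 2.8000, f(x_4) = 61.465600, coefficient = 2
x_5 = 3.0000, f(x_5) = 81.000000, coefficient = 1

I ≈ (0.200000/2) × 424.532800 = 42.453280
Exact value: 42.200000
Error: 0.253280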